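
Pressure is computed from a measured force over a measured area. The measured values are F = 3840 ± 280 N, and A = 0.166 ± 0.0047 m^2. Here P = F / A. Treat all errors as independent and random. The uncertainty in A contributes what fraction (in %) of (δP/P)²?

(δP/P)² = (1·δF/F)² + (-1·δA/A)²
  F term: (1×0.0729)² = 0.00532
  A term: (-1×0.0283)² = 0.000802
Total = 0.00612. Share from A = 0.000802/0.00612 = 0.131.

13.1%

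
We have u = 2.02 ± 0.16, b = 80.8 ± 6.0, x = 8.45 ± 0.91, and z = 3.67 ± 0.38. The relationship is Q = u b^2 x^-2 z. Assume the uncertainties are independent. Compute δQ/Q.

0.292

Q is a product of powers, so relative uncertainties combine in quadrature:
  (1·δu/u)² = (1×0.0792)² = 0.00627;  (2·δb/b)² = (2×0.0743)² = 0.0221;  (-2·δx/x)² = (-2×0.108)² = 0.0464;  (1·δz/z)² = (1×0.104)² = 0.0107
δQ/Q = √(0.0854) = 0.292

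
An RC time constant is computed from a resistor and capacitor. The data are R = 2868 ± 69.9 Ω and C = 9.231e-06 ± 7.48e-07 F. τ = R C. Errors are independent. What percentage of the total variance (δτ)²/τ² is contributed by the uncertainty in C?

91.7%

(δτ/τ)² = (1·δR/R)² + (1·δC/C)²
  R term: (1×0.0244)² = 0.000594
  C term: (1×0.0810)² = 0.00657
Total = 0.00716. Share from C = 0.00657/0.00716 = 0.917.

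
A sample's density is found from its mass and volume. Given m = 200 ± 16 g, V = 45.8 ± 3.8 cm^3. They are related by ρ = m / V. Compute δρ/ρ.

0.115

Relative error in a monomial: (δρ/ρ)² = Σ (nᵢ · δxᵢ/xᵢ)².
  (1·δm/m)² = (1×0.0800)² = 0.00640;  (-1·δV/V)² = (-1×0.0830)² = 0.00688
δρ/ρ = √(0.0133) = 0.115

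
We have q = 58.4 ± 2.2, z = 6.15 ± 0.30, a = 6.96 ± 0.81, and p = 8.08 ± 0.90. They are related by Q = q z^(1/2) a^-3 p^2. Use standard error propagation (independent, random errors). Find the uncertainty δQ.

Products/powers → add relative errors in quadrature, weighted by exponent:
  (1·δq/q)² = (1×0.0377)² = 0.00142;  (½·δz/z)² = (0.5×0.0488)² = 0.000595;  (-3·δa/a)² = (-3×0.116)² = 0.122;  (2·δp/p)² = (2×0.111)² = 0.0496
δQ/Q = √(0.174) = 0.417
Q = 28.0, so δQ = 0.417 × 28.0 = 11.7.

11.7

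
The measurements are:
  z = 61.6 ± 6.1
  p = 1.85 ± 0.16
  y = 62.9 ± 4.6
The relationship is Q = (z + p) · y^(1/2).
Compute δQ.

Let u = z + p = 63.5. δu = √(δz² + δp²) = √(37.2 + 0.0256) = 6.10, so δu/u = 0.0962.
Q is then a monomial in u, y:
δQ/Q = √((δu/u)² + (½·δy/y)²) = √(0.00925 + 0.00134) = 0.103
Q = 503, so δQ = 0.103 × 503 = 51.8.

51.8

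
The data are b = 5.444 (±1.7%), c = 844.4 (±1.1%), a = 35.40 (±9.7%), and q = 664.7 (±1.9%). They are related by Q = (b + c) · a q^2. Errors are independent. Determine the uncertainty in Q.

1.39e+09

Let u = b + c = 849.8. δu = √(δb² + δc²) = √(0.00857 + 86.3) = 9.29, so δu/u = 0.0109.
Q is then a monomial in u, a, q:
δQ/Q = √((δu/u)² + (1·δa/a)² + (2·δq/q)²) = √(0.000119 + 0.00941 + 0.00144) = 0.105
Q = 1.329e+10, so δQ = 0.105 × 1.329e+10 = 1.39e+09.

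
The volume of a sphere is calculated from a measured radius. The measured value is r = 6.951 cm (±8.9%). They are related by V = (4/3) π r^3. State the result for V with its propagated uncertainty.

1407 ± 376 cm^3

V ∝ r^3, so δV/V = |3| · δr/r = 3 × 0.0890 = 0.267.
V = 1407 cm^3, so δV = 0.267 × 1407 = 376 cm^3.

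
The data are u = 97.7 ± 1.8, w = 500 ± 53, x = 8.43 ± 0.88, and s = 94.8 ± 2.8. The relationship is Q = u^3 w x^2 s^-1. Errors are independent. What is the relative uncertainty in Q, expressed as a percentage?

Relative error in a monomial: (δQ/Q)² = Σ (nᵢ · δxᵢ/xᵢ)².
  (3·δu/u)² = (3×0.0184)² = 0.00305;  (1·δw/w)² = (1×0.106)² = 0.0112;  (2·δx/x)² = (2×0.104)² = 0.0436;  (-1·δs/s)² = (-1×0.0295)² = 0.000872
δQ/Q = √(0.0588) = 0.242

24.2%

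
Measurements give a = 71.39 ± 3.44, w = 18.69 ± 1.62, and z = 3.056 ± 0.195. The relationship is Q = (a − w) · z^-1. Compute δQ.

Let u = a − w = 52.70. δu = √(δa² + δw²) = √(11.8 + 2.62) = 3.80, so δu/u = 0.0722.
Q is then a monomial in u, z:
δQ/Q = √((δu/u)² + (-1·δz/z)²) = √(0.00521 + 0.00407) = 0.0963
Q = 17.24, so δQ = 0.0963 × 17.24 = 1.66.

1.66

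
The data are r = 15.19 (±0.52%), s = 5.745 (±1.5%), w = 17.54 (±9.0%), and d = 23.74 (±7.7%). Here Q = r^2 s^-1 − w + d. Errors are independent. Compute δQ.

Let p = r^2·s^-1 = 40.16. δp/p = √((2·δr/r)² + (-1·δs/s)²) = √(0.000108 + 0.000225) = 0.0183, so δp = 0.733.
Q = p − w + d: δQ = √(δp² + δw² + δd²) = √(0.537 + 2.49 + 3.34) = 2.52

2.52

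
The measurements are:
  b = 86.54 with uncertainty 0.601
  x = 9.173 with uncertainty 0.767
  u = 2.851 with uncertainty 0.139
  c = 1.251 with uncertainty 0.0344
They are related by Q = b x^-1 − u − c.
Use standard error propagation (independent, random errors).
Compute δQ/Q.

0.151

Let p = b·x^-1 = 9.434. δp/p = √((1·δb/b)² + (-1·δx/x)²) = √(4.82e-05 + 0.00699) = 0.0839, so δp = 0.792.
Q = p − u − c: δQ = √(δp² + δu² + δc²) = √(0.627 + 0.0193 + 0.00118) = 0.804
Q = 5.332, so δQ/Q = 0.804/5.332 = 0.151.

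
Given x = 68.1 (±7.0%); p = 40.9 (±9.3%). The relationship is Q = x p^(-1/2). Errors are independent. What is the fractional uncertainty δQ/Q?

0.0840

Each factor contributes (exponent × relative error)² to (δQ/Q)²:
  (1·δx/x)² = (1×0.0700)² = 0.00490;  (−½·δp/p)² = (-0.5×0.0930)² = 0.00216
δQ/Q = √(0.00706) = 0.0840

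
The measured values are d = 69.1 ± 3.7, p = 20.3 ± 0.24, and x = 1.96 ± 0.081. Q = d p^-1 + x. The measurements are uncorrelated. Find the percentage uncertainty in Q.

3.79%

Let w = d·p^-1 = 3.40. δw/w = √((1·δd/d)² + (-1·δp/p)²) = √(0.00287 + 0.000140) = 0.0548, so δw = 0.187.
Q = w + x: δQ = √(δw² + δx²) = √(0.0348 + 0.00656) = 0.203
Q = 5.36, so δQ/Q = 0.203/5.36 = 0.0379.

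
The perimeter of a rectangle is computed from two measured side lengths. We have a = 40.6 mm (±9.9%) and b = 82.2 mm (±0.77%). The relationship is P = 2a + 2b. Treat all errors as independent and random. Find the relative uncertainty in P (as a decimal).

0.0331

Sums and differences: (δP)² = Σ (cᵢ δxᵢ)².
  (2·δa)² = 64.6;  (2·δb)² = 1.60
δP = √(66.2) = 8.14 mm
P = 246 mm, so δP/P = 8.14/246 = 0.0331.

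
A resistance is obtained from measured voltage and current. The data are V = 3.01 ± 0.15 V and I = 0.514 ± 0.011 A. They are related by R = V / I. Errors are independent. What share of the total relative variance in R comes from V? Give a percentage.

(δR/R)² = (1·δV/V)² + (-1·δI/I)²
  V term: (1×0.0498)² = 0.00248
  I term: (-1×0.0214)² = 0.000458
Total = 0.00294. Share from V = 0.00248/0.00294 = 0.844.

84.4%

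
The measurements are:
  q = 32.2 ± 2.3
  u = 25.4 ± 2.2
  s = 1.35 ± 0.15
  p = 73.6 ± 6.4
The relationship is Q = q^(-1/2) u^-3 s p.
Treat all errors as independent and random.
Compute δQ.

0.000318

Q is a product of powers, so relative uncertainties combine in quadrature:
  (−½·δq/q)² = (-0.5×0.0714)² = 0.00128;  (-3·δu/u)² = (-3×0.0866)² = 0.0675;  (1·δs/s)² = (1×0.111)² = 0.0123;  (1·δp/p)² = (1×0.0870)² = 0.00756
δQ/Q = √(0.0887) = 0.298
Q = 0.00107, so δQ = 0.298 × 0.00107 = 0.000318.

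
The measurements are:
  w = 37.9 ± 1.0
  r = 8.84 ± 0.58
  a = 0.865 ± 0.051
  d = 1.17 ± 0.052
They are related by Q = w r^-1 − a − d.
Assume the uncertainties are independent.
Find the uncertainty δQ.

Let p = w·r^-1 = 4.29. δp/p = √((1·δw/w)² + (-1·δr/r)²) = √(0.000696 + 0.00430) = 0.0707, so δp = 0.303.
Q = p − a − d: δQ = √(δp² + δa² + δd²) = √(0.0919 + 0.00260 + 0.00270) = 0.312

0.312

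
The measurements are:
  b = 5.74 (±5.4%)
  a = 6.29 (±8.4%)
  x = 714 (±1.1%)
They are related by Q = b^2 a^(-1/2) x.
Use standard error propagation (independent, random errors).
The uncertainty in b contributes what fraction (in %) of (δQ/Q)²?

(δQ/Q)² = (2·δb/b)² + (−½·δa/a)² + (1·δx/x)²
  b term: (2×0.0540)² = 0.0117
  a term: (-0.5×0.0840)² = 0.00176
  x term: (1×0.0110)² = 0.000121
Total = 0.0135. Share from b = 0.0117/0.0135 = 0.861.

86.1%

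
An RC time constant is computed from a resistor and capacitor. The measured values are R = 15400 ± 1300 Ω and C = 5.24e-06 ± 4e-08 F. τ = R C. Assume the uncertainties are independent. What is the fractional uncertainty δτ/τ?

For a monomial τ ∝ R, C, fractional errors add in quadrature:
  (1·δR/R)² = (1×0.0844)² = 0.00713;  (1·δC/C)² = (1×0.00763)² = 5.83e-05
δτ/τ = √(0.00718) = 0.0848

0.0848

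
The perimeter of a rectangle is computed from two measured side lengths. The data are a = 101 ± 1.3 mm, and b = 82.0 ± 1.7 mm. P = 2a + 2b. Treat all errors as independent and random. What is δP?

4.28 mm

Absolute uncertainties add in quadrature for a linear combination:
  (2·δa)² = 6.76;  (2·δb)² = 11.6
δP = √(18.3) = 4.28 mm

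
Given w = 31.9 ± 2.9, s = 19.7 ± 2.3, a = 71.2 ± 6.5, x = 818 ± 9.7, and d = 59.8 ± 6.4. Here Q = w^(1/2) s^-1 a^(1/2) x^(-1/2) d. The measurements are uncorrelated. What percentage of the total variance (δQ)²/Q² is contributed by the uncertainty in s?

46.6%

(δQ/Q)² = (½·δw/w)² + (-1·δs/s)² + (½·δa/a)² + (−½·δx/x)² + (1·δd/d)²
  w term: (0.5×0.0909)² = 0.00207
  s term: (-1×0.117)² = 0.0136
  a term: (0.5×0.0913)² = 0.00208
  x term: (-0.5×0.0119)² = 3.52e-05
  d term: (1×0.107)² = 0.0115
Total = 0.0293. Share from s = 0.0136/0.0293 = 0.466.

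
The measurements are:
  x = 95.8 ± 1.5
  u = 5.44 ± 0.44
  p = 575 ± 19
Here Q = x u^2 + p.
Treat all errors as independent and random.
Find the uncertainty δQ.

461

Let w = x·u^2 = 2840. δw/w = √((1·δx/x)² + (2·δu/u)²) = √(0.000245 + 0.0262) = 0.163, so δw = 461.
Q = w + p: δQ = √(δw² + δp²) = √(2.12e+05 + 361) = 461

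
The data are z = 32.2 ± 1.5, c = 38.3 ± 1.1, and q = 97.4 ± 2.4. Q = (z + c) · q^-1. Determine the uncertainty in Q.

Let u = z + c = 70.5. δu = √(δz² + δc²) = √(2.25 + 1.21) = 1.86, so δu/u = 0.0264.
Q is then a monomial in u, q:
δQ/Q = √((δu/u)² + (-1·δq/q)²) = √(0.000696 + 0.000607) = 0.0361
Q = 0.724, so δQ = 0.0361 × 0.724 = 0.0261.

0.0261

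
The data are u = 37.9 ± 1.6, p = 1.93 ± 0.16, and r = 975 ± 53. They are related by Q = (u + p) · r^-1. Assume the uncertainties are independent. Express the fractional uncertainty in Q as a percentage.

6.77%

Let w = u + p = 39.8. δw = √(δu² + δp²) = √(2.56 + 0.0256) = 1.61, so δw/w = 0.0404.
Q is then a monomial in w, r:
δQ/Q = √((δw/w)² + (-1·δr/r)²) = √(0.00163 + 0.00295) = 0.0677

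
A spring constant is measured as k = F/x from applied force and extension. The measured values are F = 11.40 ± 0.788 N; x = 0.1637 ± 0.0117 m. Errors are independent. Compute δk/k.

0.0994

k is a product of powers, so relative uncertainties combine in quadrature:
  (1·δF/F)² = (1×0.0691)² = 0.00478;  (-1·δx/x)² = (-1×0.0715)² = 0.00511
δk/k = √(0.00989) = 0.0994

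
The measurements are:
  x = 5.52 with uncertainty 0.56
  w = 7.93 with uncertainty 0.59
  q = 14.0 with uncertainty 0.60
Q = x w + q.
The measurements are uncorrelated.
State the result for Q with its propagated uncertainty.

Let p = x·w = 43.8. δp/p = √((1·δx/x)² + (1·δw/w)²) = √(0.0103 + 0.00554) = 0.126, so δp = 5.51.
Q = p + q: δQ = √(δp² + δq²) = √(30.3 + 0.360) = 5.54
Q = 57.8.

57.8 ± 5.54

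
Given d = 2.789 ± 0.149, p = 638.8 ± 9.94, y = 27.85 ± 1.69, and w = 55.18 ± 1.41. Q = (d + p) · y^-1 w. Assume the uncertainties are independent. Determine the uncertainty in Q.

Let u = d + p = 641.6. δu = √(δd² + δp²) = √(0.0222 + 98.8) = 9.94, so δu/u = 0.0155.
Q is then a monomial in u, y, w:
δQ/Q = √((δu/u)² + (-1·δy/y)² + (1·δw/w)²) = √(0.000240 + 0.00368 + 0.000653) = 0.0676
Q = 1271, so δQ = 0.0676 × 1271 = 86.0.

86.0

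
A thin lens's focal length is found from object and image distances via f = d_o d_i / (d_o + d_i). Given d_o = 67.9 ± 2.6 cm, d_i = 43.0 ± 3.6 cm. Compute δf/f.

∂f/∂d_o = (d_i/(d_o+d_i))² = 0.150;  ∂f/∂d_i = (d_o/(d_o+d_i))² = 0.375
δf = √((∂f/∂d_o · δd_o)² + (∂f/∂d_i · δd_i)²) = √(0.153 + 1.82) = 1.40 cm
f = 26.3 cm, so δf/f = 1.40/26.3 = 0.0534.

0.0534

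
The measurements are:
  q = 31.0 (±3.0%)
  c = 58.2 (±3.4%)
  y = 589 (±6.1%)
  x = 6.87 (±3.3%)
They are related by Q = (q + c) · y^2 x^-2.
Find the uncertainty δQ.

92400

Let u = q + c = 89.2. δu = √(δq² + δc²) = √(0.865 + 3.92) = 2.19, so δu/u = 0.0245.
Q is then a monomial in u, y, x:
δQ/Q = √((δu/u)² + (2·δy/y)² + (-2·δx/x)²) = √(0.000601 + 0.0149 + 0.00436) = 0.141
Q = 6.56e+05, so δQ = 0.141 × 6.56e+05 = 92400.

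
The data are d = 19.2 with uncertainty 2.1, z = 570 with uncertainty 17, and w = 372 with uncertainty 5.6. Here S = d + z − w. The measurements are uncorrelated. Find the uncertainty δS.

18.0

Absolute uncertainties add in quadrature for a linear combination:
  (δd)² = 4.41;  (δz)² = 289;  (δw)² = 31.4
δS = √(325) = 18.0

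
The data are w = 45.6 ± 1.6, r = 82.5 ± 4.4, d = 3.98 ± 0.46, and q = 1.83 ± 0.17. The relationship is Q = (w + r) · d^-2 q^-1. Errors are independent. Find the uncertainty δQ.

Let u = w + r = 128. δu = √(δw² + δr²) = √(2.56 + 19.4) = 4.68, so δu/u = 0.0365.
Q is then a monomial in u, d, q:
δQ/Q = √((δu/u)² + (-2·δd/d)² + (-1·δq/q)²) = √(0.00134 + 0.0534 + 0.00863) = 0.252
Q = 4.42, so δQ = 0.252 × 4.42 = 1.11.

1.11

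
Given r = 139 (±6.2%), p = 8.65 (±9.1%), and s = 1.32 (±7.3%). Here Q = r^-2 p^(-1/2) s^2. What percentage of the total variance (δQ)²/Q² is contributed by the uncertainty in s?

(δQ/Q)² = (-2·δr/r)² + (−½·δp/p)² + (2·δs/s)²
  r term: (-2×0.0620)² = 0.0154
  p term: (-0.5×0.0910)² = 0.00207
  s term: (2×0.0730)² = 0.0213
Total = 0.0388. Share from s = 0.0213/0.0388 = 0.550.

55.0%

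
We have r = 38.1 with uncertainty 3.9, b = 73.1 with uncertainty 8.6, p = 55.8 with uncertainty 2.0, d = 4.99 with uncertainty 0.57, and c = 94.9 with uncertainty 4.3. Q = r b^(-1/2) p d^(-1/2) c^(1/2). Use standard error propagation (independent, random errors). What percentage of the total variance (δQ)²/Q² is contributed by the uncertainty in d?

17.2%

(δQ/Q)² = (1·δr/r)² + (−½·δb/b)² + (1·δp/p)² + (−½·δd/d)² + (½·δc/c)²
  r term: (1×0.102)² = 0.0105
  b term: (-0.5×0.118)² = 0.00346
  p term: (1×0.0358)² = 0.00128
  d term: (-0.5×0.114)² = 0.00326
  c term: (0.5×0.0453)² = 0.000513
Total = 0.0190. Share from d = 0.00326/0.0190 = 0.172.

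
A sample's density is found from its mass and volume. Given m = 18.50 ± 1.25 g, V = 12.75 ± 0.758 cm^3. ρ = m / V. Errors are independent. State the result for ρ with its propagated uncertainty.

Products/powers → add relative errors in quadrature, weighted by exponent:
  (1·δm/m)² = (1×0.0676)² = 0.00457;  (-1·δV/V)² = (-1×0.0595)² = 0.00353
δρ/ρ = √(0.00810) = 0.0900
ρ = 1.451 g/cm^3, so δρ = 0.0900 × 1.451 = 0.131 g/cm^3.

1.451 ± 0.131 g/cm^3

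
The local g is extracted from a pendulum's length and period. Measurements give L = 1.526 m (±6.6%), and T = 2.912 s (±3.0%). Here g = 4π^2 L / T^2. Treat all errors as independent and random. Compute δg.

Since g is a product/quotient, work with relative uncertainties:
  (1·δL/L)² = (1×0.0660)² = 0.00436;  (-2·δT/T)² = (-2×0.0300)² = 0.00360
δg/g = √(0.00796) = 0.0892
g = 7.104 m/s^2, so δg = 0.0892 × 7.104 = 0.634 m/s^2.

0.634 m/s^2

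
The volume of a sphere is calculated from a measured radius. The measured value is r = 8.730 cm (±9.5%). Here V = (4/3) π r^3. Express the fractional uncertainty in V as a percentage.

28.5%

V ∝ r^3, so δV/V = |3| · δr/r = 3 × 0.0950 = 0.285.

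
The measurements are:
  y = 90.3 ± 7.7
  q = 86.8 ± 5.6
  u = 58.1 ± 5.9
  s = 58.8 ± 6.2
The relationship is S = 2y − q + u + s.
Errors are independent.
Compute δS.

Each term contributes (cᵢ δxᵢ)² to (δS)²:
  (2·δy)² = 237;  (δq)² = 31.4;  (δu)² = 34.8;  (δs)² = 38.4
δS = √(342) = 18.5

18.5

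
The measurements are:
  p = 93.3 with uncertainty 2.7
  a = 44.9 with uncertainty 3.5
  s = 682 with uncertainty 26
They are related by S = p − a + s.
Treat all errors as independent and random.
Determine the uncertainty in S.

26.4

S is a linear combination, so absolute uncertainties add in quadrature:
  (δp)² = 7.29;  (δa)² = 12.2;  (δs)² = 676
δS = √(696) = 26.4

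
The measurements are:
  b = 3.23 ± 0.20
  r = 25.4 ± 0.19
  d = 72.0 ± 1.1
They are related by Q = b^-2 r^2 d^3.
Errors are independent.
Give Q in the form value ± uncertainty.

(2.31 ± 0.307) × 10^7

Products/powers → add relative errors in quadrature, weighted by exponent:
  (-2·δb/b)² = (-2×0.0619)² = 0.0153;  (2·δr/r)² = (2×0.00748)² = 0.000224;  (3·δd/d)² = (3×0.0153)² = 0.00210
δQ/Q = √(0.0177) = 0.133
Q = 2.31e+07, so δQ = 0.133 × 2.31e+07 = 3.07e+06.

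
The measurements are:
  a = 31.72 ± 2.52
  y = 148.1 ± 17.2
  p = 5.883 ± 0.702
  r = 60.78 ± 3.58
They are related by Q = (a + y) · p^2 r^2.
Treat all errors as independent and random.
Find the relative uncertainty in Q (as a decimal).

0.283

Let u = a + y = 179.8. δu = √(δa² + δy²) = √(6.35 + 296) = 17.4, so δu/u = 0.0967.
Q is then a monomial in u, p, r:
δQ/Q = √((δu/u)² + (2·δp/p)² + (2·δr/r)²) = √(0.00935 + 0.0570 + 0.0139) = 0.283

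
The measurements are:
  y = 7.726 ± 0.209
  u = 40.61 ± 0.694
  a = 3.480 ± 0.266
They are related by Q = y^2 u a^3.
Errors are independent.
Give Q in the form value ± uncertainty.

Since Q is a product/quotient, work with relative uncertainties:
  (2·δy/y)² = (2×0.0271)² = 0.00293;  (1·δu/u)² = (1×0.0171)² = 0.000292;  (3·δa/a)² = (3×0.0764)² = 0.0526
δQ/Q = √(0.0558) = 0.236
Q = 102200, so δQ = 0.236 × 102200 = 24100.

102200 ± 24100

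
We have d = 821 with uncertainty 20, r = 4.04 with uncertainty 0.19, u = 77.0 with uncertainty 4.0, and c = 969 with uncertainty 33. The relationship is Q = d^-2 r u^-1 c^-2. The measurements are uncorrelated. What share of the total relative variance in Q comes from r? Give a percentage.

18.6%

(δQ/Q)² = (-2·δd/d)² + (1·δr/r)² + (-1·δu/u)² + (-2·δc/c)²
  d term: (-2×0.0244)² = 0.00237
  r term: (1×0.0470)² = 0.00221
  u term: (-1×0.0519)² = 0.00270
  c term: (-2×0.0341)² = 0.00464
Total = 0.0119. Share from r = 0.00221/0.0119 = 0.186.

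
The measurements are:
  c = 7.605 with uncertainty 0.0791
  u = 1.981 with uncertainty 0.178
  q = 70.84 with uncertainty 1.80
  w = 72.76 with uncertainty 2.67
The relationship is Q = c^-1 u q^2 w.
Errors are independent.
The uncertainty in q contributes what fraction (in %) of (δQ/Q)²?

(δQ/Q)² = (-1·δc/c)² + (1·δu/u)² + (2·δq/q)² + (1·δw/w)²
  c term: (-1×0.0104)² = 0.000108
  u term: (1×0.0899)² = 0.00807
  q term: (2×0.0254)² = 0.00258
  w term: (1×0.0367)² = 0.00135
Total = 0.0121. Share from q = 0.00258/0.0121 = 0.213.

21.3%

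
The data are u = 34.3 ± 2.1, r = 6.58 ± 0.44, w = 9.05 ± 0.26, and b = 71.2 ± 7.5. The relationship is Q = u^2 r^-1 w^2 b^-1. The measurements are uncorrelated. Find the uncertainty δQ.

37.8

Since Q is a product/quotient, work with relative uncertainties:
  (2·δu/u)² = (2×0.0612)² = 0.0150;  (-1·δr/r)² = (-1×0.0669)² = 0.00447;  (2·δw/w)² = (2×0.0287)² = 0.00330;  (-1·δb/b)² = (-1×0.105)² = 0.0111
δQ/Q = √(0.0339) = 0.184
Q = 206, so δQ = 0.184 × 206 = 37.8.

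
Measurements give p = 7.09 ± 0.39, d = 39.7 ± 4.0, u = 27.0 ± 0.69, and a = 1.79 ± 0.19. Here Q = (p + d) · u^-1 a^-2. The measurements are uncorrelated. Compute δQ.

Let w = p + d = 46.8. δw = √(δp² + δd²) = √(0.152 + 16.0) = 4.02, so δw/w = 0.0859.
Q is then a monomial in w, u, a:
δQ/Q = √((δw/w)² + (-1·δu/u)² + (-2·δa/a)²) = √(0.00738 + 0.000653 + 0.0451) = 0.230
Q = 0.541, so δQ = 0.230 × 0.541 = 0.125.

0.125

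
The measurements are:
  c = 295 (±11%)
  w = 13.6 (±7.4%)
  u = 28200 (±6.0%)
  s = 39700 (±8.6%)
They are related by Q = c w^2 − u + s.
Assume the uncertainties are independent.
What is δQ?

10800

Let p = c·w^2 = 54600. δp/p = √((1·δc/c)² + (2·δw/w)²) = √(0.0121 + 0.0219) = 0.184, so δp = 10100.
Q = p − u + s: δQ = √(δp² + δu² + δs²) = √(1.01e+08 + 2.86e+06 + 1.17e+07) = 10800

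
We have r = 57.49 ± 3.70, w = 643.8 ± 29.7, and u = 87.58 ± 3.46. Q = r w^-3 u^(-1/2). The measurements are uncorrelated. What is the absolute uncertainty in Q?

3.54e-09

Each factor contributes (exponent × relative error)² to (δQ/Q)²:
  (1·δr/r)² = (1×0.0644)² = 0.00414;  (-3·δw/w)² = (-3×0.0461)² = 0.0192;  (−½·δu/u)² = (-0.5×0.0395)² = 0.000390
δQ/Q = √(0.0237) = 0.154
Q = 2.302e-08, so δQ = 0.154 × 2.302e-08 = 3.54e-09.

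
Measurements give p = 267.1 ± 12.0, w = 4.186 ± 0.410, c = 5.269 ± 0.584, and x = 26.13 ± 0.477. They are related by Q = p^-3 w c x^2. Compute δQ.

Relative error in a monomial: (δQ/Q)² = Σ (nᵢ · δxᵢ/xᵢ)².
  (-3·δp/p)² = (-3×0.0449)² = 0.0182;  (1·δw/w)² = (1×0.0979)² = 0.00959;  (1·δc/c)² = (1×0.111)² = 0.0123;  (2·δx/x)² = (2×0.0183)² = 0.00133
δQ/Q = √(0.0414) = 0.203
Q = 0.0007903, so δQ = 0.203 × 0.0007903 = 0.000161.

0.000161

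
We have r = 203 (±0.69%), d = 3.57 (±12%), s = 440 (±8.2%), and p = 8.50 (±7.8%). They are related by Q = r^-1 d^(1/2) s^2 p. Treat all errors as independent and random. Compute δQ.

Products/powers → add relative errors in quadrature, weighted by exponent:
  (-1·δr/r)² = (-1×0.00690)² = 4.76e-05;  (½·δd/d)² = (0.5×0.120)² = 0.00360;  (2·δs/s)² = (2×0.0820)² = 0.0269;  (1·δp/p)² = (1×0.0780)² = 0.00608
δQ/Q = √(0.0366) = 0.191
Q = 15300, so δQ = 0.191 × 15300 = 2930.

2930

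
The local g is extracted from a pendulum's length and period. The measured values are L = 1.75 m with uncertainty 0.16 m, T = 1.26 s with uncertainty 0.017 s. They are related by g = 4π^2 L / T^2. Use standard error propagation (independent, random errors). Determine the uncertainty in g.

Since g is a product/quotient, work with relative uncertainties:
  (1·δL/L)² = (1×0.0914)² = 0.00836;  (-2·δT/T)² = (-2×0.0135)² = 0.000728
δg/g = √(0.00909) = 0.0953
g = 43.5 m/s^2, so δg = 0.0953 × 43.5 = 4.15 m/s^2.

4.15 m/s^2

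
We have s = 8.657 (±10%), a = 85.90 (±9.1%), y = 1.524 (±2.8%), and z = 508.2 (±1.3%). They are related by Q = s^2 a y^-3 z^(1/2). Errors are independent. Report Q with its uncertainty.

41000 ± 9650

Each factor contributes (exponent × relative error)² to (δQ/Q)²:
  (2·δs/s)² = (2×0.100)² = 0.0400;  (1·δa/a)² = (1×0.0910)² = 0.00828;  (-3·δy/y)² = (-3×0.0280)² = 0.00706;  (½·δz/z)² = (0.5×0.0130)² = 4.23e-05
δQ/Q = √(0.0554) = 0.235
Q = 41000, so δQ = 0.235 × 41000 = 9650.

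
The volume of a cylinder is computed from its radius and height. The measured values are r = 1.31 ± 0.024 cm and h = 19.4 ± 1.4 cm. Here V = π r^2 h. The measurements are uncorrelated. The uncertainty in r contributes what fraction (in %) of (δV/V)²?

(δV/V)² = (2·δr/r)² + (1·δh/h)²
  r term: (2×0.0183)² = 0.00134
  h term: (1×0.0722)² = 0.00521
Total = 0.00655. Share from r = 0.00134/0.00655 = 0.205.

20.5%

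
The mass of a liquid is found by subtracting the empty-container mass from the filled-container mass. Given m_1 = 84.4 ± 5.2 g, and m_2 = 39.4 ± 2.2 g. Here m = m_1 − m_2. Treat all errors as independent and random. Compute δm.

5.65 g

m is a linear combination, so absolute uncertainties add in quadrature:
  (δm_1)² = 27.0;  (δm_2)² = 4.84
δm = √(31.9) = 5.65 g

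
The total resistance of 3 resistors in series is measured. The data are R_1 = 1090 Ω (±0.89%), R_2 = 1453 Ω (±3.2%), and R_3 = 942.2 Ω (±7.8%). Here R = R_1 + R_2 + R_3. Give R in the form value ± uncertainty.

Each term contributes (cᵢ δxᵢ)² to (δR)²:
  (δR_1)² = 94.1;  (δR_2)² = 2160;  (δR_3)² = 5400
δR = √(7660) = 87.5 Ω
R = 3485 Ω.

3485 ± 87.5 Ω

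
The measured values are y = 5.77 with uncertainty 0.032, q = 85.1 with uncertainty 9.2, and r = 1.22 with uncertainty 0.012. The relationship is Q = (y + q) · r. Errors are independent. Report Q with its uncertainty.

Let u = y + q = 90.9. δu = √(δy² + δq²) = √(0.00102 + 84.6) = 9.20, so δu/u = 0.101.
Q is then a monomial in u, r:
δQ/Q = √((δu/u)² + (1·δr/r)²) = √(0.0103 + 9.67e-05) = 0.102
Q = 111, so δQ = 0.102 × 111 = 11.3.

111 ± 11.3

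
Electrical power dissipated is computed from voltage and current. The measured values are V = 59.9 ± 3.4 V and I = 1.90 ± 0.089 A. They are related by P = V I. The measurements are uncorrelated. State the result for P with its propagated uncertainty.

Each factor contributes (exponent × relative error)² to (δP/P)²:
  (1·δV/V)² = (1×0.0568)² = 0.00322;  (1·δI/I)² = (1×0.0468)² = 0.00219
δP/P = √(0.00542) = 0.0736
P = 114 W, so δP = 0.0736 × 114 = 8.38 W.

114 ± 8.38 W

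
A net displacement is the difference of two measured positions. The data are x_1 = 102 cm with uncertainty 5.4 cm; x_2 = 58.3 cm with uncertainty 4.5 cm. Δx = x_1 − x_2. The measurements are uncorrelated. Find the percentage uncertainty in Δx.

Sums and differences: (δΔx)² = Σ (cᵢ δxᵢ)².
  (δx_1)² = 29.2;  (δx_2)² = 20.2
δΔx = √(49.4) = 7.03 cm
Δx = 43.7 cm, so δΔx/Δx = 7.03/43.7 = 0.161.

16.1%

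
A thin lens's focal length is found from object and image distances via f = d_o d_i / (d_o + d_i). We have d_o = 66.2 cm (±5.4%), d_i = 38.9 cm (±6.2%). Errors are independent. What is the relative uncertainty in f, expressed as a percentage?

4.39%

∂f/∂d_o = (d_i/(d_o+d_i))² = 0.137;  ∂f/∂d_i = (d_o/(d_o+d_i))² = 0.397
δf = √((∂f/∂d_o · δd_o)² + (∂f/∂d_i · δd_i)²) = √(0.240 + 0.916) = 1.07 cm
f = 24.5 cm, so δf/f = 1.07/24.5 = 0.0439.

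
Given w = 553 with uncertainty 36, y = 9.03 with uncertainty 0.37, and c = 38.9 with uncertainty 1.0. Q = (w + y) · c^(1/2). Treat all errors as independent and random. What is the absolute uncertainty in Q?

Let u = w + y = 562. δu = √(δw² + δy²) = √(1300 + 0.137) = 36.0, so δu/u = 0.0641.
Q is then a monomial in u, c:
δQ/Q = √((δu/u)² + (½·δc/c)²) = √(0.00410 + 0.000165) = 0.0653
Q = 3510, so δQ = 0.0653 × 3510 = 229.

229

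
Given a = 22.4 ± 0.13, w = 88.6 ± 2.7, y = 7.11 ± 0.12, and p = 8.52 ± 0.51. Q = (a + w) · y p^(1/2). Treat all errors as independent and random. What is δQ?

Let u = a + w = 111. δu = √(δa² + δw²) = √(0.0169 + 7.29) = 2.70, so δu/u = 0.0244.
Q is then a monomial in u, y, p:
δQ/Q = √((δu/u)² + (1·δy/y)² + (½·δp/p)²) = √(0.000593 + 0.000285 + 0.000896) = 0.0421
Q = 2300, so δQ = 0.0421 × 2300 = 97.0.

97.0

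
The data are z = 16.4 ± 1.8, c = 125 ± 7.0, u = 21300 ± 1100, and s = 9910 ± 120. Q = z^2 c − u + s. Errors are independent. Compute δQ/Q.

0.346

Let p = z^2·c = 33600. δp/p = √((2·δz/z)² + (1·δc/c)²) = √(0.0482 + 0.00314) = 0.227, so δp = 7620.
Q = p − u + s: δQ = √(δp² + δu² + δs²) = √(5.8e+07 + 1.21e+06 + 14400) = 7700
Q = 22200, so δQ/Q = 7700/22200 = 0.346.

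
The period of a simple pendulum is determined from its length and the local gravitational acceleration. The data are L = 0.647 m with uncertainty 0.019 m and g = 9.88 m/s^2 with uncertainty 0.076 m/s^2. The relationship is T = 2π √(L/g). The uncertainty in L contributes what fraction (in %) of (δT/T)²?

93.6%

(δT/T)² = (½·δL/L)² + (−½·δg/g)²
  L term: (0.5×0.0294)² = 0.000216
  g term: (-0.5×0.00769)² = 1.48e-05
Total = 0.000230. Share from L = 0.000216/0.000230 = 0.936.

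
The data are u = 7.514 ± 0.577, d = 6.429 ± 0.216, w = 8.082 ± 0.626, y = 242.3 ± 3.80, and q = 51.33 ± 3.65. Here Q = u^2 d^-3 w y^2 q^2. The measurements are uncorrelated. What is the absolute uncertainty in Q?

Since Q is a product/quotient, work with relative uncertainties:
  (2·δu/u)² = (2×0.0768)² = 0.0236;  (-3·δd/d)² = (-3×0.0336)² = 0.0102;  (1·δw/w)² = (1×0.0775)² = 0.00600;  (2·δy/y)² = (2×0.0157)² = 0.000984;  (2·δq/q)² = (2×0.0711)² = 0.0202
δQ/Q = √(0.0610) = 0.247
Q = 2.656e+08, so δQ = 0.247 × 2.656e+08 = 6.56e+07.

6.56e+07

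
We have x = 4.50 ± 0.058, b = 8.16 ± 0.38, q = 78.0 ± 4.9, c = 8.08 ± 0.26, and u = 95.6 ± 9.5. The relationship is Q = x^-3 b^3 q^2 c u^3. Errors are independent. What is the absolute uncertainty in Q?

9.12e+10

Q is a product of powers, so relative uncertainties combine in quadrature:
  (-3·δx/x)² = (-3×0.0129)² = 0.00150;  (3·δb/b)² = (3×0.0466)² = 0.0195;  (2·δq/q)² = (2×0.0628)² = 0.0158;  (1·δc/c)² = (1×0.0322)² = 0.00104;  (3·δu/u)² = (3×0.0994)² = 0.0889
δQ/Q = √(0.127) = 0.356
Q = 2.56e+11, so δQ = 0.356 × 2.56e+11 = 9.12e+10.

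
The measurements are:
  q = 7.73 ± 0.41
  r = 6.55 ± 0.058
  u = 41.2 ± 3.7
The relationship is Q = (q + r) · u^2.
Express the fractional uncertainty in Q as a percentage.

Let w = q + r = 14.3. δw = √(δq² + δr²) = √(0.168 + 0.00336) = 0.414, so δw/w = 0.0290.
Q is then a monomial in w, u:
δQ/Q = √((δw/w)² + (2·δu/u)²) = √(0.000841 + 0.0323) = 0.182

18.2%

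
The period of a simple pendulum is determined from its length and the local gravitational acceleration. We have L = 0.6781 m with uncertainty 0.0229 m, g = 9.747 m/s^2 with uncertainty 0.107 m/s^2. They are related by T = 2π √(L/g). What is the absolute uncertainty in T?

0.0294 s

Products/powers → add relative errors in quadrature, weighted by exponent:
  (½·δL/L)² = (0.5×0.0338)² = 0.000285;  (−½·δg/g)² = (-0.5×0.0110)² = 3.01e-05
δT/T = √(0.000315) = 0.0178
T = 1.657 s, so δT = 0.0178 × 1.657 = 0.0294 s.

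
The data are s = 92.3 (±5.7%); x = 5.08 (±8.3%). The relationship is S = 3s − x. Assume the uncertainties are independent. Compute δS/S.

S is a linear combination, so absolute uncertainties add in quadrature:
  (3·δs)² = 249;  (δx)² = 0.178
δS = √(249) = 15.8
S = 272, so δS/S = 15.8/272 = 0.0581.

0.0581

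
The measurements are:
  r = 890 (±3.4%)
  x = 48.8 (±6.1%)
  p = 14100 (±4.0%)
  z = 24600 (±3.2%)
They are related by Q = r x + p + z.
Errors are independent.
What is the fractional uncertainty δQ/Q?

Let w = r·x = 43400. δw/w = √((1·δr/r)² + (1·δx/x)²) = √(0.00116 + 0.00372) = 0.0698, so δw = 3030.
Q = w + p + z: δQ = √(δw² + δp² + δz²) = √(9.2e+06 + 3.18e+05 + 6.2e+05) = 3180
Q = 82100, so δQ/Q = 3180/82100 = 0.0388.

0.0388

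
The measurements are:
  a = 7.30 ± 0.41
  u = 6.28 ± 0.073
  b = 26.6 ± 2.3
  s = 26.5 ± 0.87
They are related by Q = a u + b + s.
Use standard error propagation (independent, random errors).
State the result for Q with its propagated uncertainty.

98.9 ± 3.60

Let p = a·u = 45.8. δp/p = √((1·δa/a)² + (1·δu/u)²) = √(0.00315 + 0.000135) = 0.0574, so δp = 2.63.
Q = p + b + s: δQ = √(δp² + δb² + δs²) = √(6.91 + 5.29 + 0.757) = 3.60
Q = 98.9.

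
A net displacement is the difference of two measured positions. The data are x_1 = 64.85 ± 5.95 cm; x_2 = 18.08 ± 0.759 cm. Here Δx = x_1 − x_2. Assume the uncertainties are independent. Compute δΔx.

6.00 cm

For a sum/difference, combine absolute errors in quadrature:
  (δx_1)² = 35.4;  (δx_2)² = 0.576
δΔx = √(36.0) = 6.00 cm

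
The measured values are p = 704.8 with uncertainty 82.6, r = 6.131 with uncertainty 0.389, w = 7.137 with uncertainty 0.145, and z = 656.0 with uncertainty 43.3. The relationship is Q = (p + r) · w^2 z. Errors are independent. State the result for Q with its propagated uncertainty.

Let u = p + r = 710.9. δu = √(δp² + δr²) = √(6820 + 0.151) = 82.6, so δu/u = 0.116.
Q is then a monomial in u, w, z:
δQ/Q = √((δu/u)² + (2·δw/w)² + (1·δz/z)²) = √(0.0135 + 0.00165 + 0.00436) = 0.140
Q = 2.376e+07, so δQ = 0.140 × 2.376e+07 = 3.32e+06.

(2.376 ± 0.332) × 10^7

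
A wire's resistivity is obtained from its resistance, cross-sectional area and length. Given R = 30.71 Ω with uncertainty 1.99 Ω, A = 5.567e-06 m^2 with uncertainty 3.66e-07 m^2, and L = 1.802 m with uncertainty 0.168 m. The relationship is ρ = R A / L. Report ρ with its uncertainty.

Since ρ is a product/quotient, work with relative uncertainties:
  (1·δR/R)² = (1×0.0648)² = 0.00420;  (1·δA/A)² = (1×0.0657)² = 0.00432;  (-1·δL/L)² = (-1×0.0932)² = 0.00869
δρ/ρ = √(0.0172) = 0.131
ρ = 9.487e-05 Ω·m, so δρ = 0.131 × 9.487e-05 = 1.24e-05 Ω·m.

(9.487 ± 1.24) × 10^-5 Ω·m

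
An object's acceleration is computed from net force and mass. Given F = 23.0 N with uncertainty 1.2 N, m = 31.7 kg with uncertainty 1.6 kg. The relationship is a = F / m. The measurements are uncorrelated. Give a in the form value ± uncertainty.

a is a product of powers, so relative uncertainties combine in quadrature:
  (1·δF/F)² = (1×0.0522)² = 0.00272;  (-1·δm/m)² = (-1×0.0505)² = 0.00255
δa/a = √(0.00527) = 0.0726
a = 0.726 m/s^2, so δa = 0.0726 × 0.726 = 0.0527 m/s^2.

0.726 ± 0.0527 m/s^2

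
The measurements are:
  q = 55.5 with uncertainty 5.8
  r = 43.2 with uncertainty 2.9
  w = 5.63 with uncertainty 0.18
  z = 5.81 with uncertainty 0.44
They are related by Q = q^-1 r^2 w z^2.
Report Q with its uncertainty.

Products/powers → add relative errors in quadrature, weighted by exponent:
  (-1·δq/q)² = (-1×0.105)² = 0.0109;  (2·δr/r)² = (2×0.0671)² = 0.0180;  (1·δw/w)² = (1×0.0320)² = 0.00102;  (2·δz/z)² = (2×0.0757)² = 0.0229
δQ/Q = √(0.0529) = 0.230
Q = 6390, so δQ = 0.230 × 6390 = 1470.

6390 ± 1470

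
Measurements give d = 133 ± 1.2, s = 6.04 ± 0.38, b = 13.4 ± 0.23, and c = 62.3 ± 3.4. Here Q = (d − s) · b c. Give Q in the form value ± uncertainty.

Let u = d − s = 127. δu = √(δd² + δs²) = √(1.44 + 0.144) = 1.26, so δu/u = 0.00991.
Q is then a monomial in u, b, c:
δQ/Q = √((δu/u)² + (1·δb/b)² + (1·δc/c)²) = √(9.83e-05 + 0.000295 + 0.00298) = 0.0581
Q = 1.06e+05, so δQ = 0.0581 × 1.06e+05 = 6150.

(1.06 ± 0.0615) × 10^5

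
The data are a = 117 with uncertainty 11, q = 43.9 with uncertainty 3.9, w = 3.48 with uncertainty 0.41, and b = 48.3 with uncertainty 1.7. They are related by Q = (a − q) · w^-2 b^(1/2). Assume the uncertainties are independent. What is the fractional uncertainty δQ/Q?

Let u = a − q = 73.1. δu = √(δa² + δq²) = √(121 + 15.2) = 11.7, so δu/u = 0.160.
Q is then a monomial in u, w, b:
δQ/Q = √((δu/u)² + (-2·δw/w)² + (½·δb/b)²) = √(0.0255 + 0.0555 + 0.000310) = 0.285

0.285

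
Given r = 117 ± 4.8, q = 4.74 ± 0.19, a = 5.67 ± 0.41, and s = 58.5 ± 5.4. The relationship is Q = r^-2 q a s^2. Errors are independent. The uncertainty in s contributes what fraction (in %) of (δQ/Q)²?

(δQ/Q)² = (-2·δr/r)² + (1·δq/q)² + (1·δa/a)² + (2·δs/s)²
  r term: (-2×0.0410)² = 0.00673
  q term: (1×0.0401)² = 0.00161
  a term: (1×0.0723)² = 0.00523
  s term: (2×0.0923)² = 0.0341
Total = 0.0477. Share from s = 0.0341/0.0477 = 0.715.

71.5%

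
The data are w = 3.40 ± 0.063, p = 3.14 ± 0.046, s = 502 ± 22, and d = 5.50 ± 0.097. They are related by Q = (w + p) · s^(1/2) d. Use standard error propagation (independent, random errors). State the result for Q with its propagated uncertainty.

Let u = w + p = 6.54. δu = √(δw² + δp²) = √(0.00397 + 0.00212) = 0.0780, so δu/u = 0.0119.
Q is then a monomial in u, s, d:
δQ/Q = √((δu/u)² + (½·δs/s)² + (1·δd/d)²) = √(0.000142 + 0.000480 + 0.000311) = 0.0306
Q = 806, so δQ = 0.0306 × 806 = 24.6.

806 ± 24.6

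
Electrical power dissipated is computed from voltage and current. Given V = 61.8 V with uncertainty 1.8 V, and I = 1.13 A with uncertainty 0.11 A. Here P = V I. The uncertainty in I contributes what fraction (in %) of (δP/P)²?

(δP/P)² = (1·δV/V)² + (1·δI/I)²
  V term: (1×0.0291)² = 0.000848
  I term: (1×0.0973)² = 0.00948
Total = 0.0103. Share from I = 0.00948/0.0103 = 0.918.

91.8%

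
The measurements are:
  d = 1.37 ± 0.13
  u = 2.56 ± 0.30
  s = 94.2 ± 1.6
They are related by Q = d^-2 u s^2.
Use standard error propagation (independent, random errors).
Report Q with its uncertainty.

Each factor contributes (exponent × relative error)² to (δQ/Q)²:
  (-2·δd/d)² = (-2×0.0949)² = 0.0360;  (1·δu/u)² = (1×0.117)² = 0.0137;  (2·δs/s)² = (2×0.0170)² = 0.00115
δQ/Q = √(0.0509) = 0.226
Q = 12100, so δQ = 0.226 × 12100 = 2730.

12100 ± 2730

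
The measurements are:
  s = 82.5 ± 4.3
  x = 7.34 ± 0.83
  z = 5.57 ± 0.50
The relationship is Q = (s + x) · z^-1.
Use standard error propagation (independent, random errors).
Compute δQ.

1.65

Let u = s + x = 89.8. δu = √(δs² + δx²) = √(18.5 + 0.689) = 4.38, so δu/u = 0.0487.
Q is then a monomial in u, z:
δQ/Q = √((δu/u)² + (-1·δz/z)²) = √(0.00238 + 0.00806) = 0.102
Q = 16.1, so δQ = 0.102 × 16.1 = 1.65.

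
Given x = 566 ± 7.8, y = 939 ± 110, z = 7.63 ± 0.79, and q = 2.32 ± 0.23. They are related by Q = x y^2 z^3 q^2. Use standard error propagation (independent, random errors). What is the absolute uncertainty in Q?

Since Q is a product/quotient, work with relative uncertainties:
  (1·δx/x)² = (1×0.0138)² = 0.000190;  (2·δy/y)² = (2×0.117)² = 0.0549;  (3·δz/z)² = (3×0.104)² = 0.0965;  (2·δq/q)² = (2×0.0991)² = 0.0393
δQ/Q = √(0.191) = 0.437
Q = 1.19e+12, so δQ = 0.437 × 1.19e+12 = 5.21e+11.

5.21e+11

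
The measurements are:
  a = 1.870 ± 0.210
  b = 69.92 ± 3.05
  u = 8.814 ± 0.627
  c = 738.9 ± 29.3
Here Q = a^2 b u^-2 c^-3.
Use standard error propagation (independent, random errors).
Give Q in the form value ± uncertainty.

Q is a product of powers, so relative uncertainties combine in quadrature:
  (2·δa/a)² = (2×0.112)² = 0.0504;  (1·δb/b)² = (1×0.0436)² = 0.00190;  (-2·δu/u)² = (-2×0.0711)² = 0.0202;  (-3·δc/c)² = (-3×0.0397)² = 0.0142
δQ/Q = √(0.0867) = 0.295
Q = 7.802e-09, so δQ = 0.295 × 7.802e-09 = 2.3e-09.

(7.802 ± 2.30) × 10^-9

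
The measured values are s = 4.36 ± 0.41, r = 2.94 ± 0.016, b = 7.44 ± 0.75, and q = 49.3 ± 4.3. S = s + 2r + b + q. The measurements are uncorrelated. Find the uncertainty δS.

4.38

Absolute uncertainties add in quadrature for a linear combination:
  (δs)² = 0.168;  (2·δr)² = 0.00102;  (δb)² = 0.562;  (δq)² = 18.5
δS = √(19.2) = 4.38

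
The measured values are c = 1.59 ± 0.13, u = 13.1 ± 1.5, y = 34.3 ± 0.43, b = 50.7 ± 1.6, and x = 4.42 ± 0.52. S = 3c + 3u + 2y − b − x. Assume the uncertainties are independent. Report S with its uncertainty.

57.5 ± 4.90

For a sum/difference, combine absolute errors in quadrature:
  (3·δc)² = 0.152;  (3·δu)² = 20.2;  (2·δy)² = 0.740;  (δb)² = 2.56;  (δx)² = 0.270
δS = √(24.0) = 4.90
S = 57.5.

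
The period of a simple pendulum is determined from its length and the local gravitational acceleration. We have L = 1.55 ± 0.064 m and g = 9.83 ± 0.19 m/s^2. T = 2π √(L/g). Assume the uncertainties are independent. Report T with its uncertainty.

For a monomial T ∝ L^(1/2), g^(-1/2), fractional errors add in quadrature:
  (½·δL/L)² = (0.5×0.0413)² = 0.000426;  (−½·δg/g)² = (-0.5×0.0193)² = 9.34e-05
δT/T = √(0.000520) = 0.0228
T = 2.49 s, so δT = 0.0228 × 2.49 = 0.0569 s.

2.49 ± 0.0569 s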